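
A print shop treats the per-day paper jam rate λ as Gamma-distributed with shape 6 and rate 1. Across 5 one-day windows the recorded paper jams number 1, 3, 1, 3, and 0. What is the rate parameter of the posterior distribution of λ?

6

Total count: 1 + 3 + 1 + 3 + 0 = 8.
Total exposure: 5 days.
The Gamma prior is conjugate for the Poisson rate, so λ | data ~ Gamma(6+8, 1+5) = Gamma(14, 6).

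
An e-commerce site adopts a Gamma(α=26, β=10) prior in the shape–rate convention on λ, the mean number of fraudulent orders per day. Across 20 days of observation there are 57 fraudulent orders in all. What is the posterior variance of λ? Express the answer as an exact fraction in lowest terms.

Total count 57 over total exposure 20 days.
The Gamma prior is conjugate for the Poisson rate, so λ | data ~ Gamma(26+57, 10+20) = Gamma(83, 30).
Posterior variance = α'/β'² = 83/900.

83/900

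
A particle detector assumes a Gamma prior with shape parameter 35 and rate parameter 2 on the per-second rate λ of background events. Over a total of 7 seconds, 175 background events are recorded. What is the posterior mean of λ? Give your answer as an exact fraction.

Total count 175 over total exposure 7 seconds.
Posterior: α' = 35 + 175 = 210, β' = 2 + 7 = 9.
Posterior mean = α'/β' = 210/9 = 70/3.

70/3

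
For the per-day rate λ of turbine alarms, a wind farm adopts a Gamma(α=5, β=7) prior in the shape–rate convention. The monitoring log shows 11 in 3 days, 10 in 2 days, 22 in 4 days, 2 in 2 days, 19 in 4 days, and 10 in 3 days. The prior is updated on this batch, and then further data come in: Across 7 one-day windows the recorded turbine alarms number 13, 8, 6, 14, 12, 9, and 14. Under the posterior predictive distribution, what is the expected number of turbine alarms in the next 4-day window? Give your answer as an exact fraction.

155/8

Total count: 11 + 10 + 22 + 2 + 19 + 10 = 74.
Total exposure: 3 + 2 + 4 + 2 + 4 + 3 = 18 days.
After the first batch: Gamma(5 + 74, 7 + 18) = Gamma(79, 25).
Total count: 13 + 8 + 6 + 14 + 12 + 9 + 14 = 76.
Total exposure: 7 days.
After the second batch: Gamma(79 + 76, 25 + 7) = Gamma(155, 32).
Predictive mean over a 4-day window = T·E[λ|data] = 4·155/32 = 155/8.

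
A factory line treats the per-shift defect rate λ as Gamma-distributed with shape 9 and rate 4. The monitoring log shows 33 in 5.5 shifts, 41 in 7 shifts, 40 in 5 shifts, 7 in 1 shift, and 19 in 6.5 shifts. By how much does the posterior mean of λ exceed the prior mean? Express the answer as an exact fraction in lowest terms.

Total count: 33 + 41 + 40 + 7 + 19 = 140.
Total exposure: 5.5 + 7 + 5 + 1 + 6.5 = 25 shifts.
The Gamma prior is conjugate for the Poisson rate, so λ | data ~ Gamma(9+140, 4+25) = Gamma(149, 29).
Posterior mean = 149/29 = 149/29; prior mean = 9/4 = 9/4. Difference = 149/29 − 9/4 = 335/116.

335/116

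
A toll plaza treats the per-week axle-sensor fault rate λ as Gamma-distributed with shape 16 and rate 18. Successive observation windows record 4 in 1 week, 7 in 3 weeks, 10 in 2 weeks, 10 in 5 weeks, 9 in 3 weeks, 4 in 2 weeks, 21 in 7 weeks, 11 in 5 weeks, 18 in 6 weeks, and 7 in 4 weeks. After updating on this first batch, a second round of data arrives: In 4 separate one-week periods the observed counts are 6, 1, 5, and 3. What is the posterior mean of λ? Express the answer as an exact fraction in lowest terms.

11/5

Total count: 4 + 7 + 10 + 10 + 9 + 4 + 21 + 11 + 18 + 7 = 101.
Total exposure: 1 + 3 + 2 + 5 + 3 + 2 + 7 + 5 + 6 + 4 = 38 weeks.
After the first batch: Gamma(16 + 101, 18 + 38) = Gamma(117, 56).
Total count: 6 + 1 + 5 + 3 = 15.
Total exposure: 4 weeks.
After the second batch: Gamma(117 + 15, 56 + 4) = Gamma(132, 60).
Posterior mean = α'/β' = 132/60 = 11/5.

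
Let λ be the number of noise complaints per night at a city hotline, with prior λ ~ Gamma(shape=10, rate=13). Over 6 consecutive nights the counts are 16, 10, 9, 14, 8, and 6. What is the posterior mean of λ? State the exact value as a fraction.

Total count: 16 + 10 + 9 + 14 + 8 + 6 = 63.
Total exposure: 6 nights.
Gamma(α, β) with Poisson data over total exposure Σt gives posterior Gamma(α+Σx, β+Σt) = Gamma(73, 19).
Posterior mean = α'/β' = 73/19.

73/19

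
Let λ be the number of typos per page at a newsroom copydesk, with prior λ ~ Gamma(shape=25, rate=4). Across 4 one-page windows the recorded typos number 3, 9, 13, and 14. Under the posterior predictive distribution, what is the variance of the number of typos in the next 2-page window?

Total count: 3 + 9 + 13 + 14 = 39.
Total exposure: 4 pages.
Conjugate update: add total count to the shape and total exposure to the rate, giving Gamma(64, 8).
The posterior predictive for a window of length T is Negative Binomial with variance T·α'·(β'+T)/β'² = 2·64·10/64 = 20.

20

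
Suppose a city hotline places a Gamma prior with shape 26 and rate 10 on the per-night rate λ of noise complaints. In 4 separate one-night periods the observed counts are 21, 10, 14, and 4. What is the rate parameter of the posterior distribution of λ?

Total count: 21 + 10 + 14 + 4 = 49.
Total exposure: 4 nights.
Gamma(α, β) with Poisson data over total exposure Σt gives posterior Gamma(α+Σx, β+Σt) = Gamma(75, 14).

14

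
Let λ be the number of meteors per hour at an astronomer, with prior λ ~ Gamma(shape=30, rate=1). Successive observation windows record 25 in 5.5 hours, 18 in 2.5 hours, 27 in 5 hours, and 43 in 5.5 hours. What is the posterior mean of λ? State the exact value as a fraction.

Total count: 25 + 18 + 27 + 43 = 113.
Total exposure: 5.5 + 2.5 + 5 + 5.5 = 18.5 hours.
The Gamma prior is conjugate for the Poisson rate, so λ | data ~ Gamma(30+113, 1+18.5) = Gamma(143, 39/2).
Posterior mean = α'/β' = 143/(39/2) = 22/3.

22/3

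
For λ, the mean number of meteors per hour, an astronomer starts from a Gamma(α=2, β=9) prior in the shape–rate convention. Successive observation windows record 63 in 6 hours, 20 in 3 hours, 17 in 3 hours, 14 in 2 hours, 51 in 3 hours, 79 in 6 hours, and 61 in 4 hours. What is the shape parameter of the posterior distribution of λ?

Total count: 63 + 20 + 17 + 14 + 51 + 79 + 61 = 305.
Total exposure: 6 + 3 + 3 + 2 + 3 + 6 + 4 = 27 hours.
Conjugate update: add total count to the shape and total exposure to the rate, giving Gamma(307, 36).

307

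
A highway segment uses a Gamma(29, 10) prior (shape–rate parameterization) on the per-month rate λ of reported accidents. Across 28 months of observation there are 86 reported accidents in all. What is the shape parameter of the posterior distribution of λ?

Total count 86 over total exposure 28 months.
By Gamma–Poisson conjugacy, the posterior is Gamma(α + Σx, β + Σt) = Gamma(29 + 86, 10 + 28) = Gamma(115, 38).

115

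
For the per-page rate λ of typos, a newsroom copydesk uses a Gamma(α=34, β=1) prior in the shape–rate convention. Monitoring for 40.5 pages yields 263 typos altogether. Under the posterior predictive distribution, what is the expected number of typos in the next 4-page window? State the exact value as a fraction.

2376/83

Total count 263 over total exposure 40.5 pages.
The Gamma prior is conjugate for the Poisson rate, so λ | data ~ Gamma(34+263, 1+40.5) = Gamma(297, 83/2).
Predictive mean over a 4-page window = T·E[λ|data] = 4·297/(83/2) = 2376/83.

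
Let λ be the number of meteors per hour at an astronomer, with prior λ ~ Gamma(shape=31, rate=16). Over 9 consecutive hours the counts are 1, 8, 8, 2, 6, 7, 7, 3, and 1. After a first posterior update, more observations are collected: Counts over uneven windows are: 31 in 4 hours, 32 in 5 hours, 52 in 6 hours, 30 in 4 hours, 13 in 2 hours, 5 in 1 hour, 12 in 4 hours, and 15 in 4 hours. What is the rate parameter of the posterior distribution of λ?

55

Total count: 1 + 8 + 8 + 2 + 6 + 7 + 7 + 3 + 1 = 43.
Total exposure: 9 hours.
After the first batch: Gamma(31 + 43, 16 + 9) = Gamma(74, 25).
Total count: 31 + 32 + 52 + 30 + 13 + 5 + 12 + 15 = 190.
Total exposure: 4 + 5 + 6 + 4 + 2 + 1 + 4 + 4 = 30 hours.
After the second batch: Gamma(74 + 190, 25 + 30) = Gamma(264, 55).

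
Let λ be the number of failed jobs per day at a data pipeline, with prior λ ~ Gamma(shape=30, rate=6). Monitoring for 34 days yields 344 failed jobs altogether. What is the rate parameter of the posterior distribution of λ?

Total count 344 over total exposure 34 days.
Posterior: α' = 30 + 344 = 374, β' = 6 + 34 = 40.

40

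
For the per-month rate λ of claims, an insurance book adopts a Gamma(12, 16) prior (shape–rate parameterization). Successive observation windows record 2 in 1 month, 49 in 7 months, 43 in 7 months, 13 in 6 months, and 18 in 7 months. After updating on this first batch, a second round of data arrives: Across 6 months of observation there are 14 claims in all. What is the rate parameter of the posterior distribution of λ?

50

Total count: 2 + 49 + 43 + 13 + 18 = 125.
Total exposure: 1 + 7 + 7 + 6 + 7 = 28 months.
After the first batch: Gamma(12 + 125, 16 + 28) = Gamma(137, 44).
Total count 14 over total exposure 6 months.
After the second batch: Gamma(137 + 14, 44 + 6) = Gamma(151, 50).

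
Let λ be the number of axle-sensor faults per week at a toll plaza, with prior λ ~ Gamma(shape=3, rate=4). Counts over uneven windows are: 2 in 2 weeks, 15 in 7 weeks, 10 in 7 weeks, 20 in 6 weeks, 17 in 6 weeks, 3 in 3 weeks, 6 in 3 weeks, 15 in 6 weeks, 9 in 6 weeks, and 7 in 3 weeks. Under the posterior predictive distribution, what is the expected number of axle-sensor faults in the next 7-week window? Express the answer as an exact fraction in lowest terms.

749/53

Total count: 2 + 15 + 10 + 20 + 17 + 3 + 6 + 15 + 9 + 7 = 104.
Total exposure: 2 + 7 + 7 + 6 + 6 + 3 + 3 + 6 + 6 + 3 = 49 weeks.
Posterior: α' = 3 + 104 = 107, β' = 4 + 49 = 53.
Predictive mean over a 7-week window = T·E[λ|data] = 7·107/53 = 749/53.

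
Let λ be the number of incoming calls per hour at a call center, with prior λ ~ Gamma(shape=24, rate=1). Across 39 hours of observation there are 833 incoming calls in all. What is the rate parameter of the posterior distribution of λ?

40

Total count 833 over total exposure 39 hours.
Gamma(α, β) with Poisson data over total exposure Σt gives posterior Gamma(α+Σx, β+Σt) = Gamma(857, 40).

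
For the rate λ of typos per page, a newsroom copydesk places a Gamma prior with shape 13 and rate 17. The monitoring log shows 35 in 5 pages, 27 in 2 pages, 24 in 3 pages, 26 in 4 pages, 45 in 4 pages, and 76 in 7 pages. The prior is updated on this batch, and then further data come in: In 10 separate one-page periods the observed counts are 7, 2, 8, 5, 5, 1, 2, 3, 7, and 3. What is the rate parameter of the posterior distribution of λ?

52

Total count: 35 + 27 + 24 + 26 + 45 + 76 = 233.
Total exposure: 5 + 2 + 3 + 4 + 4 + 7 = 25 pages.
After the first batch: Gamma(13 + 233, 17 + 25) = Gamma(246, 42).
Total count: 7 + 2 + 8 + 5 + 5 + 1 + 2 + 3 + 7 + 3 = 43.
Total exposure: 10 pages.
After the second batch: Gamma(246 + 43, 42 + 10) = Gamma(289, 52).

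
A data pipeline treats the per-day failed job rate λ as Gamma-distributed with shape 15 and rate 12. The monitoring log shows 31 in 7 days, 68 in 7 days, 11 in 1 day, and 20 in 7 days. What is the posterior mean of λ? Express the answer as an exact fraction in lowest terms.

145/34

Total count: 31 + 68 + 11 + 20 = 130.
Total exposure: 7 + 7 + 1 + 7 = 22 days.
By Gamma–Poisson conjugacy, the posterior is Gamma(α + Σx, β + Σt) = Gamma(15 + 130, 12 + 22) = Gamma(145, 34).
Posterior mean = α'/β' = 145/34.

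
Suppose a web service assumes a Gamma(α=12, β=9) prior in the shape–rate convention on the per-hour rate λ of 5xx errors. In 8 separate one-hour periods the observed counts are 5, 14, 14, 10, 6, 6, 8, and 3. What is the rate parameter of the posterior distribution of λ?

17

Total count: 5 + 14 + 14 + 10 + 6 + 6 + 8 + 3 = 66.
Total exposure: 8 hours.
Posterior: α' = 12 + 66 = 78, β' = 9 + 8 = 17.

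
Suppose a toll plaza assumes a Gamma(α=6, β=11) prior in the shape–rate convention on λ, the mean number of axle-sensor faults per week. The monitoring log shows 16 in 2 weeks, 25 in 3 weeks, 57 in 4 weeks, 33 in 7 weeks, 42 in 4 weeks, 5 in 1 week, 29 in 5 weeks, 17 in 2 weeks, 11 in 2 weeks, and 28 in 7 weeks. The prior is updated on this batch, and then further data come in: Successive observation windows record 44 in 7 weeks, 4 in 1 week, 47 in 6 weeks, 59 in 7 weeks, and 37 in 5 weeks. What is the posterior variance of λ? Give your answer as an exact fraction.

115/1369

Total count: 16 + 25 + 57 + 33 + 42 + 5 + 29 + 17 + 11 + 28 = 263.
Total exposure: 2 + 3 + 4 + 7 + 4 + 1 + 5 + 2 + 2 + 7 = 37 weeks.
After the first batch: Gamma(6 + 263, 11 + 37) = Gamma(269, 48).
Total count: 44 + 4 + 47 + 59 + 37 = 191.
Total exposure: 7 + 1 + 6 + 7 + 5 = 26 weeks.
After the second batch: Gamma(269 + 191, 48 + 26) = Gamma(460, 74).
Posterior variance = α'/β'² = 460/5476 = 115/1369.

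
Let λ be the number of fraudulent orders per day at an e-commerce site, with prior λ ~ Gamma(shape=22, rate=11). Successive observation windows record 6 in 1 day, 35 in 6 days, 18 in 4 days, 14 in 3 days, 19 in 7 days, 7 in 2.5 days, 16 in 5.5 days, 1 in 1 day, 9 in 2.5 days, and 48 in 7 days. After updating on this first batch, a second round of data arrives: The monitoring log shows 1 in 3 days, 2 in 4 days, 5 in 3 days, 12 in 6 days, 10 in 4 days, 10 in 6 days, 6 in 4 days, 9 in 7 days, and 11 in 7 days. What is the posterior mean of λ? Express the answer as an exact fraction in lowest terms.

Total count: 6 + 35 + 18 + 14 + 19 + 7 + 16 + 1 + 9 + 48 = 173.
Total exposure: 1 + 6 + 4 + 3 + 7 + 2.5 + 5.5 + 1 + 2.5 + 7 = 39.5 days.
After the first batch: Gamma(22 + 173, 11 + 39.5) = Gamma(195, 101/2).
Total count: 1 + 2 + 5 + 12 + 10 + 10 + 6 + 9 + 11 = 66.
Total exposure: 3 + 4 + 3 + 6 + 4 + 6 + 4 + 7 + 7 = 44 days.
After the second batch: Gamma(195 + 66, 101/2 + 44) = Gamma(261, 189/2).
Posterior mean = α'/β' = 261/(189/2) = 58/21.

58/21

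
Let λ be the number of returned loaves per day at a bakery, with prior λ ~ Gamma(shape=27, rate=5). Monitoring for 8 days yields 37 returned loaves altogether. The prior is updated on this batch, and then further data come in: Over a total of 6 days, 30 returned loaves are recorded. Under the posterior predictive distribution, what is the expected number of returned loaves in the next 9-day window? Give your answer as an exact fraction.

Total count 37 over total exposure 8 days.
After the first batch: Gamma(27 + 37, 5 + 8) = Gamma(64, 13).
Total count 30 over total exposure 6 days.
After the second batch: Gamma(64 + 30, 13 + 6) = Gamma(94, 19).
Predictive mean over a 9-day window = T·E[λ|data] = 9·94/19 = 846/19.

846/19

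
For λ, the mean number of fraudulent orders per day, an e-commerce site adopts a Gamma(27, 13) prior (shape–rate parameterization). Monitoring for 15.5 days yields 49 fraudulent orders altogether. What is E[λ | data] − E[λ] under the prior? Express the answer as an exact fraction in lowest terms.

Total count 49 over total exposure 15.5 days.
The Gamma prior is conjugate for the Poisson rate, so λ | data ~ Gamma(27+49, 13+15.5) = Gamma(76, 57/2).
Posterior mean = 76/(57/2) = 8/3; prior mean = 27/13 = 27/13. Difference = 8/3 − 27/13 = 23/39.

23/39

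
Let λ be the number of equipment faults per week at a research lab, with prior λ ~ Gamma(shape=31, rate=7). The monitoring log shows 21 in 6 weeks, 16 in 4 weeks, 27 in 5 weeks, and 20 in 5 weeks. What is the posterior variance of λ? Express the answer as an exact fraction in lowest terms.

Total count: 21 + 16 + 27 + 20 = 84.
Total exposure: 6 + 4 + 5 + 5 = 20 weeks.
Conjugate update: add total count to the shape and total exposure to the rate, giving Gamma(115, 27).
Posterior variance = α'/β'² = 115/729.

115/729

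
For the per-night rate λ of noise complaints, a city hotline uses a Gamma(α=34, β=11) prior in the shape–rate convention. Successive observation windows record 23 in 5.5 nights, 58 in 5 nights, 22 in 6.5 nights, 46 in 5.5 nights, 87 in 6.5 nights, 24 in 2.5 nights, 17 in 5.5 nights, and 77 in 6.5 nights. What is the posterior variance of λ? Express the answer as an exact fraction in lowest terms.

1552/11881

Total count: 23 + 58 + 22 + 46 + 87 + 24 + 17 + 77 = 354.
Total exposure: 5.5 + 5 + 6.5 + 5.5 + 6.5 + 2.5 + 5.5 + 6.5 = 43.5 nights.
Gamma(α, β) with Poisson data over total exposure Σt gives posterior Gamma(α+Σx, β+Σt) = Gamma(388, 109/2).
Posterior variance = α'/β'² = 388/(11881/4) = 1552/11881.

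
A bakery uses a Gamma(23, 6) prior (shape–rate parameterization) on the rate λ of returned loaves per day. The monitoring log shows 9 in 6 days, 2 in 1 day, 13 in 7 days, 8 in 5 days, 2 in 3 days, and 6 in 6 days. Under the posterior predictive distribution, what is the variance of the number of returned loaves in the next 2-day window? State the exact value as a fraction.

Total count: 9 + 2 + 13 + 8 + 2 + 6 = 40.
Total exposure: 6 + 1 + 7 + 5 + 3 + 6 = 28 days.
By Gamma–Poisson conjugacy, the posterior is Gamma(α + Σx, β + Σt) = Gamma(23 + 40, 6 + 28) = Gamma(63, 34).
The posterior predictive for a window of length T is Negative Binomial with variance T·α'·(β'+T)/β'² = 2·63·36/1156 = 1134/289.

1134/289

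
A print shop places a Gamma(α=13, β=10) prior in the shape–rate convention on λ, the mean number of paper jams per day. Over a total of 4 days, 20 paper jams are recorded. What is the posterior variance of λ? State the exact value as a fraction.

33/196

Total count 20 over total exposure 4 days.
Posterior: α' = 13 + 20 = 33, β' = 10 + 4 = 14.
Posterior variance = α'/β'² = 33/196.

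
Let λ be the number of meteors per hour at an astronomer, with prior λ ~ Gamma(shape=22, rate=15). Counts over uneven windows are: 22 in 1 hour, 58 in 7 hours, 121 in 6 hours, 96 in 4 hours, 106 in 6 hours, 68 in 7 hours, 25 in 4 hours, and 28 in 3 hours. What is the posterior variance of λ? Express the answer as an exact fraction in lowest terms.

Total count: 22 + 58 + 121 + 96 + 106 + 68 + 25 + 28 = 524.
Total exposure: 1 + 7 + 6 + 4 + 6 + 7 + 4 + 3 = 38 hours.
Gamma(α, β) with Poisson data over total exposure Σt gives posterior Gamma(α+Σx, β+Σt) = Gamma(546, 53).
Posterior variance = α'/β'² = 546/2809.

546/2809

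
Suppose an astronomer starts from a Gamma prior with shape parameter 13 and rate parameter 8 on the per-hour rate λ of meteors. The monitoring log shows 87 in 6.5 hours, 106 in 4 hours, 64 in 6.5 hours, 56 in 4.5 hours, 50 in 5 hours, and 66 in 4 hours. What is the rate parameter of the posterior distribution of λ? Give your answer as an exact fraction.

Total count: 87 + 106 + 64 + 56 + 50 + 66 = 429.
Total exposure: 6.5 + 4 + 6.5 + 4.5 + 5 + 4 = 30.5 hours.
Posterior: α' = 13 + 429 = 442, β' = 8 + 30.5 = 77/2.

77/2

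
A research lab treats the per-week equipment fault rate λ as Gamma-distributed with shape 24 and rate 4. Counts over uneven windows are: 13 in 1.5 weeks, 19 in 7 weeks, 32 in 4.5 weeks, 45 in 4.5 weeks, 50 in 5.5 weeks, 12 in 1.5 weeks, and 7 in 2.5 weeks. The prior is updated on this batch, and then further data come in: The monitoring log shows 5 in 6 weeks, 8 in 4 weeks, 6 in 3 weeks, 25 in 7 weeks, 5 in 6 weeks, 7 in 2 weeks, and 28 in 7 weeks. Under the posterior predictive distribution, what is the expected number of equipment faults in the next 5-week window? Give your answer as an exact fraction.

65/3

Total count: 13 + 19 + 32 + 45 + 50 + 12 + 7 = 178.
Total exposure: 1.5 + 7 + 4.5 + 4.5 + 5.5 + 1.5 + 2.5 = 27 weeks.
After the first batch: Gamma(24 + 178, 4 + 27) = Gamma(202, 31).
Total count: 5 + 8 + 6 + 25 + 5 + 7 + 28 = 84.
Total exposure: 6 + 4 + 3 + 7 + 6 + 2 + 7 = 35 weeks.
After the second batch: Gamma(202 + 84, 31 + 35) = Gamma(286, 66).
Predictive mean over a 5-week window = T·E[λ|data] = 5·286/66 = 65/3.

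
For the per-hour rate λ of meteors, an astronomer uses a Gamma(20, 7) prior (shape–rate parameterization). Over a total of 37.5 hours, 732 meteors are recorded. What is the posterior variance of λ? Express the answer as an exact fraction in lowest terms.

3008/7921

Total count 732 over total exposure 37.5 hours.
Conjugate update: add total count to the shape and total exposure to the rate, giving Gamma(752, 89/2).
Posterior variance = α'/β'² = 752/(7921/4) = 3008/7921.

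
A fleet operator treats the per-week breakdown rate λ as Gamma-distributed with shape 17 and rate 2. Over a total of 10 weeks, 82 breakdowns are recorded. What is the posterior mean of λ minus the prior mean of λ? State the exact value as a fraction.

-1/4

Total count 82 over total exposure 10 weeks.
By Gamma–Poisson conjugacy, the posterior is Gamma(α + Σx, β + Σt) = Gamma(17 + 82, 2 + 10) = Gamma(99, 12).
Posterior mean = 99/12 = 33/4; prior mean = 17/2 = 17/2. Difference = 33/4 − 17/2 = -1/4.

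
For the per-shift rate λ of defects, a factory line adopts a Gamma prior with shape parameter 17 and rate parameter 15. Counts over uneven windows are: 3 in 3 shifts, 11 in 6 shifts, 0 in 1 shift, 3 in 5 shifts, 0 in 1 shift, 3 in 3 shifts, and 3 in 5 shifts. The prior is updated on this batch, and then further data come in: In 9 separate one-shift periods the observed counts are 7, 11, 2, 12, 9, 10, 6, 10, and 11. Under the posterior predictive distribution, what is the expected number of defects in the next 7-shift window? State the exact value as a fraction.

Total count: 3 + 11 + 0 + 3 + 0 + 3 + 3 = 23.
Total exposure: 3 + 6 + 1 + 5 + 1 + 3 + 5 = 24 shifts.
After the first batch: Gamma(17 + 23, 15 + 24) = Gamma(40, 39).
Total count: 7 + 11 + 2 + 12 + 9 + 10 + 6 + 10 + 11 = 78.
Total exposure: 9 shifts.
After the second batch: Gamma(40 + 78, 39 + 9) = Gamma(118, 48).
Predictive mean over a 7-shift window = T·E[λ|data] = 7·118/48 = 413/24.

413/24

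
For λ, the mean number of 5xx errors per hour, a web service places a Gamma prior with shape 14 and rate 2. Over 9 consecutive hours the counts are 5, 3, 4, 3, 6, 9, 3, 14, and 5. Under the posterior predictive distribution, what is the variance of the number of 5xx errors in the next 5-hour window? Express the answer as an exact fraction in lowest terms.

Total count: 5 + 3 + 4 + 3 + 6 + 9 + 3 + 14 + 5 = 52.
Total exposure: 9 hours.
Gamma(α, β) with Poisson data over total exposure Σt gives posterior Gamma(α+Σx, β+Σt) = Gamma(66, 11).
The posterior predictive for a window of length T is Negative Binomial with variance T·α'·(β'+T)/β'² = 5·66·16/121 = 480/11.

480/11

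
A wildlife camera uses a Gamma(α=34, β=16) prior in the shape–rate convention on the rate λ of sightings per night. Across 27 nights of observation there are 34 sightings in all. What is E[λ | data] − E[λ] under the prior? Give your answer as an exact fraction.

-187/344

Total count 34 over total exposure 27 nights.
Gamma(α, β) with Poisson data over total exposure Σt gives posterior Gamma(α+Σx, β+Σt) = Gamma(68, 43).
Posterior mean = 68/43 = 68/43; prior mean = 34/16 = 17/8. Difference = 68/43 − 17/8 = -187/344.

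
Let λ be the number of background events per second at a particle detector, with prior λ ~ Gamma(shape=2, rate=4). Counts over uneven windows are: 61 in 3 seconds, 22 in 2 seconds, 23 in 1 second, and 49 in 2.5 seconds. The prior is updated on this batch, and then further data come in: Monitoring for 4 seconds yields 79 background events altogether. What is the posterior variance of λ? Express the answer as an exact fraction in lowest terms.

Total count: 61 + 22 + 23 + 49 = 155.
Total exposure: 3 + 2 + 1 + 2.5 = 8.5 seconds.
After the first batch: Gamma(2 + 155, 4 + 8.5) = Gamma(157, 25/2).
Total count 79 over total exposure 4 seconds.
After the second batch: Gamma(157 + 79, 25/2 + 4) = Gamma(236, 33/2).
Posterior variance = α'/β'² = 236/(1089/4) = 944/1089.

944/1089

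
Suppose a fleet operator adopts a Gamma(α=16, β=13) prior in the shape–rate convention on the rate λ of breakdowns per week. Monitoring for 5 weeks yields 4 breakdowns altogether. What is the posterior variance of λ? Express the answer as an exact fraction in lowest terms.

5/81

Total count 4 over total exposure 5 weeks.
Conjugate update: add total count to the shape and total exposure to the rate, giving Gamma(20, 18).
Posterior variance = α'/β'² = 20/324 = 5/81.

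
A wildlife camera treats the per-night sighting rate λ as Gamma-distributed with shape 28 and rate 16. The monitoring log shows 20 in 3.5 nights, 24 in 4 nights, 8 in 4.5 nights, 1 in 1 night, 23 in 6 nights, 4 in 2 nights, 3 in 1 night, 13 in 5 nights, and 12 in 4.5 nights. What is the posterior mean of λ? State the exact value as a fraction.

Total count: 20 + 24 + 8 + 1 + 23 + 4 + 3 + 13 + 12 = 108.
Total exposure: 3.5 + 4 + 4.5 + 1 + 6 + 2 + 1 + 5 + 4.5 = 31.5 nights.
The Gamma prior is conjugate for the Poisson rate, so λ | data ~ Gamma(28+108, 16+31.5) = Gamma(136, 95/2).
Posterior mean = α'/β' = 136/(95/2) = 272/95.

272/95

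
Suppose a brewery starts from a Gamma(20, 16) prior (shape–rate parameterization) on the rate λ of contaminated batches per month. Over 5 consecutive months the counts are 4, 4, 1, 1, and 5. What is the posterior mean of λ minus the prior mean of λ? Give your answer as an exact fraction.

Total count: 4 + 4 + 1 + 1 + 5 = 15.
Total exposure: 5 months.
Conjugate update: add total count to the shape and total exposure to the rate, giving Gamma(35, 21).
Posterior mean = 35/21 = 5/3; prior mean = 20/16 = 5/4. Difference = 5/3 − 5/4 = 5/12.

5/12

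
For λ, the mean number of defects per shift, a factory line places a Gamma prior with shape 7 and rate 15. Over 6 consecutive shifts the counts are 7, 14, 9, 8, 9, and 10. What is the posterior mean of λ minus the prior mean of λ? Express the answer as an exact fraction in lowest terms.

271/105

Total count: 7 + 14 + 9 + 8 + 9 + 10 = 57.
Total exposure: 6 shifts.
The Gamma prior is conjugate for the Poisson rate, so λ | data ~ Gamma(7+57, 15+6) = Gamma(64, 21).
Posterior mean = 64/21 = 64/21; prior mean = 7/15 = 7/15. Difference = 64/21 − 7/15 = 271/105.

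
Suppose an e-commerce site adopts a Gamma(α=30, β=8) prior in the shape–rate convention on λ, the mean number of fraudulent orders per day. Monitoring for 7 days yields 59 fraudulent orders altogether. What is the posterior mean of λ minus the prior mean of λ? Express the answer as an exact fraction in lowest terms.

131/60

Total count 59 over total exposure 7 days.
Gamma(α, β) with Poisson data over total exposure Σt gives posterior Gamma(α+Σx, β+Σt) = Gamma(89, 15).
Posterior mean = 89/15 = 89/15; prior mean = 30/8 = 15/4. Difference = 89/15 − 15/4 = 131/60.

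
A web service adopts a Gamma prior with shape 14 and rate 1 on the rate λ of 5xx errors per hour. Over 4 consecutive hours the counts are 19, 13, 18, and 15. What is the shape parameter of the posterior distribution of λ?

79

Total count: 19 + 13 + 18 + 15 = 65.
Total exposure: 4 hours.
Conjugate update: add total count to the shape and total exposure to the rate, giving Gamma(79, 5).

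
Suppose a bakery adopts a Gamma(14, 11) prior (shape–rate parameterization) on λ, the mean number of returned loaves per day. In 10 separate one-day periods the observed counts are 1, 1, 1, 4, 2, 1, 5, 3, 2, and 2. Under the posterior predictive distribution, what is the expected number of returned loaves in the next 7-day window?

12

Total count: 1 + 1 + 1 + 4 + 2 + 1 + 5 + 3 + 2 + 2 = 22.
Total exposure: 10 days.
By Gamma–Poisson conjugacy, the posterior is Gamma(α + Σx, β + Σt) = Gamma(14 + 22, 11 + 10) = Gamma(36, 21).
Predictive mean over a 7-day window = T·E[λ|data] = 7·36/21 = 12.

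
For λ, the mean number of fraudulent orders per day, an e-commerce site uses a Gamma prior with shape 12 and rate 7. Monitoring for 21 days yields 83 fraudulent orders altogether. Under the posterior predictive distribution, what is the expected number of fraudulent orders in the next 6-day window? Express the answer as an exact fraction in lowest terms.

Total count 83 over total exposure 21 days.
The Gamma prior is conjugate for the Poisson rate, so λ | data ~ Gamma(12+83, 7+21) = Gamma(95, 28).
Predictive mean over a 6-day window = T·E[λ|data] = 6·95/28 = 285/14.

285/14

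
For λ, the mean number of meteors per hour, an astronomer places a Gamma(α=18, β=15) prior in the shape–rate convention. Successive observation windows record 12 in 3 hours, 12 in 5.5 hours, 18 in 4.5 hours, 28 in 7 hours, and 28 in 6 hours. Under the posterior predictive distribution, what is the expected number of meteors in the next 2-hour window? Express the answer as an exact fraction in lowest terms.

Total count: 12 + 12 + 18 + 28 + 28 = 98.
Total exposure: 3 + 5.5 + 4.5 + 7 + 6 = 26 hours.
Gamma(α, β) with Poisson data over total exposure Σt gives posterior Gamma(α+Σx, β+Σt) = Gamma(116, 41).
Predictive mean over a 2-hour window = T·E[λ|data] = 2·116/41 = 232/41.

232/41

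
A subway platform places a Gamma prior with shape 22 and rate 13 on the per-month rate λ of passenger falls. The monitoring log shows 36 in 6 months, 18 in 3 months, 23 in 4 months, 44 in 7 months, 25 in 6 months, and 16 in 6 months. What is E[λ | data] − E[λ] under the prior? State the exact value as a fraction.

1402/585

Total count: 36 + 18 + 23 + 44 + 25 + 16 = 162.
Total exposure: 6 + 3 + 4 + 7 + 6 + 6 = 32 months.
Posterior: α' = 22 + 162 = 184, β' = 13 + 32 = 45.
Posterior mean = 184/45 = 184/45; prior mean = 22/13 = 22/13. Difference = 184/45 − 22/13 = 1402/585.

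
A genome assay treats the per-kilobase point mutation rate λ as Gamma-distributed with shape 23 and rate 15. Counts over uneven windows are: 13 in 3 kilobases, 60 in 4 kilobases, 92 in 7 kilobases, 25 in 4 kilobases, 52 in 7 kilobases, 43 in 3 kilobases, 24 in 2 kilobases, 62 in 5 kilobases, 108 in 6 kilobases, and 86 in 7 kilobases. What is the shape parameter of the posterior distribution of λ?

588

Total count: 13 + 60 + 92 + 25 + 52 + 43 + 24 + 62 + 108 + 86 = 565.
Total exposure: 3 + 4 + 7 + 4 + 7 + 3 + 2 + 5 + 6 + 7 = 48 kilobases.
By Gamma–Poisson conjugacy, the posterior is Gamma(α + Σx, β + Σt) = Gamma(23 + 565, 15 + 48) = Gamma(588, 63).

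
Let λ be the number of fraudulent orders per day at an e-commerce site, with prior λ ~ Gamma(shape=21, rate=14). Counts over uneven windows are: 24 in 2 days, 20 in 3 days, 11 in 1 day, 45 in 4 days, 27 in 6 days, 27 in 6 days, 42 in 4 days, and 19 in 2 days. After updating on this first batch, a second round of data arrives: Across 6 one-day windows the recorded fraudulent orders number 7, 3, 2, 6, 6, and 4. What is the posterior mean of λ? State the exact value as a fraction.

11/2

Total count: 24 + 20 + 11 + 45 + 27 + 27 + 42 + 19 = 215.
Total exposure: 2 + 3 + 1 + 4 + 6 + 6 + 4 + 2 = 28 days.
After the first batch: Gamma(21 + 215, 14 + 28) = Gamma(236, 42).
Total count: 7 + 3 + 2 + 6 + 6 + 4 = 28.
Total exposure: 6 days.
After the second batch: Gamma(236 + 28, 42 + 6) = Gamma(264, 48).
Posterior mean = α'/β' = 264/48 = 11/2.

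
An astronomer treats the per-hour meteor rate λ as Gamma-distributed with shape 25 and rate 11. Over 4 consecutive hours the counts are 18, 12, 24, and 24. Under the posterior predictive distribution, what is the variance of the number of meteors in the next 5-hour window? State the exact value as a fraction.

412/9

Total count: 18 + 12 + 24 + 24 = 78.
Total exposure: 4 hours.
Gamma(α, β) with Poisson data over total exposure Σt gives posterior Gamma(α+Σx, β+Σt) = Gamma(103, 15).
The posterior predictive for a window of length T is Negative Binomial with variance T·α'·(β'+T)/β'² = 5·103·20/225 = 412/9.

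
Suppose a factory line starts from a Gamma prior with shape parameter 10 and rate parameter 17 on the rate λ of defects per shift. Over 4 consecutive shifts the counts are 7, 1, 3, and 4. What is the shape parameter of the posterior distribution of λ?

Total count: 7 + 1 + 3 + 4 = 15.
Total exposure: 4 shifts.
By Gamma–Poisson conjugacy, the posterior is Gamma(α + Σx, β + Σt) = Gamma(10 + 15, 17 + 4) = Gamma(25, 21).

25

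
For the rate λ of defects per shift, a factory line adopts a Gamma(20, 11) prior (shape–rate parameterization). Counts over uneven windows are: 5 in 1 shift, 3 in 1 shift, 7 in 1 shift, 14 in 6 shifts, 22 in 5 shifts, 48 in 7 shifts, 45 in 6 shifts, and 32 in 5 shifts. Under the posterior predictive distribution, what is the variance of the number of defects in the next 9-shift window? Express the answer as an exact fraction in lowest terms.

91728/1849

Total count: 5 + 3 + 7 + 14 + 22 + 48 + 45 + 32 = 176.
Total exposure: 1 + 1 + 1 + 6 + 5 + 7 + 6 + 5 = 32 shifts.
Gamma(α, β) with Poisson data over total exposure Σt gives posterior Gamma(α+Σx, β+Σt) = Gamma(196, 43).
The posterior predictive for a window of length T is Negative Binomial with variance T·α'·(β'+T)/β'² = 9·196·52/1849 = 91728/1849.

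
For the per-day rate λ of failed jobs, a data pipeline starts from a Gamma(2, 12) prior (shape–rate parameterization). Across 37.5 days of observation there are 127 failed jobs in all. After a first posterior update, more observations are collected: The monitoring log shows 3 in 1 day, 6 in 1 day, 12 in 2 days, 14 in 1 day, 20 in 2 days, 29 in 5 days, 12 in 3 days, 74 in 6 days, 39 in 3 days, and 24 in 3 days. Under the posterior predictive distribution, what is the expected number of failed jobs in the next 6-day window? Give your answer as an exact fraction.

Total count 127 over total exposure 37.5 days.
After the first batch: Gamma(2 + 127, 12 + 37.5) = Gamma(129, 99/2).
Total count: 3 + 6 + 12 + 14 + 20 + 29 + 12 + 74 + 39 + 24 = 233.
Total exposure: 1 + 1 + 2 + 1 + 2 + 5 + 3 + 6 + 3 + 3 = 27 days.
After the second batch: Gamma(129 + 233, 99/2 + 27) = Gamma(362, 153/2).
Predictive mean over a 6-day window = T·E[λ|data] = 6·362/(153/2) = 1448/51.

1448/51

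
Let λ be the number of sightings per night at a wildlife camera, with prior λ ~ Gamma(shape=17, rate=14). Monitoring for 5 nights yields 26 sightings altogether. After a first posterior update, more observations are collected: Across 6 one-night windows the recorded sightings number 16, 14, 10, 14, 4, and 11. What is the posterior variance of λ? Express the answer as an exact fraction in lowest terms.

Total count 26 over total exposure 5 nights.
After the first batch: Gamma(17 + 26, 14 + 5) = Gamma(43, 19).
Total count: 16 + 14 + 10 + 14 + 4 + 11 = 69.
Total exposure: 6 nights.
After the second batch: Gamma(43 + 69, 19 + 6) = Gamma(112, 25).
Posterior variance = α'/β'² = 112/625.

112/625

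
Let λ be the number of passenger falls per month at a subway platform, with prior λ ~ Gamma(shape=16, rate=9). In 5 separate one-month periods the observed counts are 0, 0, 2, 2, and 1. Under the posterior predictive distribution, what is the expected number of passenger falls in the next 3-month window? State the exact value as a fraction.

Total count: 0 + 0 + 2 + 2 + 1 = 5.
Total exposure: 5 months.
Gamma(α, β) with Poisson data over total exposure Σt gives posterior Gamma(α+Σx, β+Σt) = Gamma(21, 14).
Predictive mean over a 3-month window = T·E[λ|data] = 3·21/14 = 9/2.

9/2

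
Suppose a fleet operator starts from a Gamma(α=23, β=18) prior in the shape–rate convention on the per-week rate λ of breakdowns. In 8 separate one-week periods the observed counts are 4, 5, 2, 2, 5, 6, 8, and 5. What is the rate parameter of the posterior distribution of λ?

Total count: 4 + 5 + 2 + 2 + 5 + 6 + 8 + 5 = 37.
Total exposure: 8 weeks.
Conjugate update: add total count to the shape and total exposure to the rate, giving Gamma(60, 26).

26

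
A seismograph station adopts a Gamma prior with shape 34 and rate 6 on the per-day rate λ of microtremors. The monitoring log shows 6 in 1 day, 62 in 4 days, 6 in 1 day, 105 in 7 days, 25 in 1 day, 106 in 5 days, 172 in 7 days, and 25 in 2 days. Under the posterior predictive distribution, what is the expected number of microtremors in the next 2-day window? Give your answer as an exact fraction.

Total count: 6 + 62 + 6 + 105 + 25 + 106 + 172 + 25 = 507.
Total exposure: 1 + 4 + 1 + 7 + 1 + 5 + 7 + 2 = 28 days.
Conjugate update: add total count to the shape and total exposure to the rate, giving Gamma(541, 34).
Predictive mean over a 2-day window = T·E[λ|data] = 2·541/34 = 541/17.

541/17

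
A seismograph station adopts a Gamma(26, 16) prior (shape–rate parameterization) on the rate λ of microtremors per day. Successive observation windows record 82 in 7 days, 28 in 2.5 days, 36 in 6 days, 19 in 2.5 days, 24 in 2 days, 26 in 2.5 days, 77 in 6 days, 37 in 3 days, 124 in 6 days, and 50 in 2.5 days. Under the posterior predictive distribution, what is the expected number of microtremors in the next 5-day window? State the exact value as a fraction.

2645/56

Total count: 82 + 28 + 36 + 19 + 24 + 26 + 77 + 37 + 124 + 50 = 503.
Total exposure: 7 + 2.5 + 6 + 2.5 + 2 + 2.5 + 6 + 3 + 6 + 2.5 = 40 days.
The Gamma prior is conjugate for the Poisson rate, so λ | data ~ Gamma(26+503, 16+40) = Gamma(529, 56).
Predictive mean over a 5-day window = T·E[λ|data] = 5·529/56 = 2645/56.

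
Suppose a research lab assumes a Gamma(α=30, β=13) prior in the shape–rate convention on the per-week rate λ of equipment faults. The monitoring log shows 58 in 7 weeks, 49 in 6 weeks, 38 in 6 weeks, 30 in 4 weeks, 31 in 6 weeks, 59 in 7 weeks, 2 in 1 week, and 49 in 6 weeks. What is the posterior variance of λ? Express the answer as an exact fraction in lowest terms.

Total count: 58 + 49 + 38 + 30 + 31 + 59 + 2 + 49 = 316.
Total exposure: 7 + 6 + 6 + 4 + 6 + 7 + 1 + 6 = 43 weeks.
By Gamma–Poisson conjugacy, the posterior is Gamma(α + Σx, β + Σt) = Gamma(30 + 316, 13 + 43) = Gamma(346, 56).
Posterior variance = α'/β'² = 346/3136 = 173/1568.

173/1568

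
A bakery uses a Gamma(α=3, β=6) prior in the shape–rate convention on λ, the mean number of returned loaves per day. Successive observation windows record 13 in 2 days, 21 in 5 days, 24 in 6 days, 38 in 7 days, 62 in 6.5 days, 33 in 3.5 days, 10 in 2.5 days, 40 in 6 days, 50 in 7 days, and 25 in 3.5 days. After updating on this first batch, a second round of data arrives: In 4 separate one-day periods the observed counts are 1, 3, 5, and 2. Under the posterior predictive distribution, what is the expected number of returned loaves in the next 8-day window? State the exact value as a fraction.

2640/59

Total count: 13 + 21 + 24 + 38 + 62 + 33 + 10 + 40 + 50 + 25 = 316.
Total exposure: 2 + 5 + 6 + 7 + 6.5 + 3.5 + 2.5 + 6 + 7 + 3.5 = 49 days.
After the first batch: Gamma(3 + 316, 6 + 49) = Gamma(319, 55).
Total count: 1 + 3 + 5 + 2 = 11.
Total exposure: 4 days.
After the second batch: Gamma(319 + 11, 55 + 4) = Gamma(330, 59).
Predictive mean over an 8-day window = T·E[λ|data] = 8·330/59 = 2640/59.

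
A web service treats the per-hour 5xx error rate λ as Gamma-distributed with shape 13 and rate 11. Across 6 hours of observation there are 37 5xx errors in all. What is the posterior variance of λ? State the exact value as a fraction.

Total count 37 over total exposure 6 hours.
Posterior: α' = 13 + 37 = 50, β' = 11 + 6 = 17.
Posterior variance = α'/β'² = 50/289.

50/289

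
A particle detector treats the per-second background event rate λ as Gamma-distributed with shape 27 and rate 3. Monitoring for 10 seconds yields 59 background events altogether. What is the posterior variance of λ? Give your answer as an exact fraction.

Total count 59 over total exposure 10 seconds.
By Gamma–Poisson conjugacy, the posterior is Gamma(α + Σx, β + Σt) = Gamma(27 + 59, 3 + 10) = Gamma(86, 13).
Posterior variance = α'/β'² = 86/169.

86/169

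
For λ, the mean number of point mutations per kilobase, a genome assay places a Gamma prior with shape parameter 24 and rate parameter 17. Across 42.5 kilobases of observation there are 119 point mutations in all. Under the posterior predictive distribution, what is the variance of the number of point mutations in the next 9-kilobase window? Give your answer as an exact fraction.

Total count 119 over total exposure 42.5 kilobases.
Conjugate update: add total count to the shape and total exposure to the rate, giving Gamma(143, 119/2).
The posterior predictive for a window of length T is Negative Binomial with variance T·α'·(β'+T)/β'² = 9·143·(137/2)/(14161/4) = 352638/14161.

352638/14161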